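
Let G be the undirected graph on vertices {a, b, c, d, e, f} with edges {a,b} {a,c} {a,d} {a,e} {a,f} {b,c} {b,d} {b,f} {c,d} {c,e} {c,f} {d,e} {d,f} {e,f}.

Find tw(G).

4

A width-4 tree decomposition is:
Bags: B1 = {a, c, d, e, f}  B2 = {a, b, c, d, f}
Tree: B1–B2
Every bag has size at most 5, so the width is 5 − 1 = 4 and tw(G) ≤ 4. Conversely, {a, c, d, e, f} is a clique of size 5, and the vertices of any clique must share a bag in every tree decomposition; so some bag has ≥ 5 vertices and tw(G) ≥ 4. Combining the bounds, tw(G) = 4.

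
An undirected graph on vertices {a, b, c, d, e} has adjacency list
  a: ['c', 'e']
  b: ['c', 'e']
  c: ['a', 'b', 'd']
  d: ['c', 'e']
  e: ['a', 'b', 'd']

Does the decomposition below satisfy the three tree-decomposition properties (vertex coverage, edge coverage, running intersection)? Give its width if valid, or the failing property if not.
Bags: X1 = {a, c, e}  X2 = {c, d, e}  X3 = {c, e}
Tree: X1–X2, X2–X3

No — vertex b appears in no bag.

A tree decomposition must satisfy three properties: every vertex lies in some bag; for every edge, both endpoints lie together in some bag; and for every vertex, the bags containing it form a connected subtree. Here vertex b appears in no bag, so the decomposition is invalid.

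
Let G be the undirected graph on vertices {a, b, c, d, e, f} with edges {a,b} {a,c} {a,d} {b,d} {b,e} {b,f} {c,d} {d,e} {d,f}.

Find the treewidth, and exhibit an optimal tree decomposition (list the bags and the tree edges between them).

Treewidth 2.
One such decomposition:
Bags: B1 = {b, d, e}  B2 = {b, d, f}  B3 = {a, b, d}  B4 = {a, c, d}
Tree: B1–B2, B2–B3, B3–B4

The largest bag has 3 vertices, giving width 2; this decomposition certifies tw(G) ≤ 2. Conversely, {a, c, d} is a clique of size 3, and the vertices of any clique must share a bag in every tree decomposition; so some bag has ≥ 3 vertices and tw(G) ≥ 2. Combining the bounds, tw(G) = 2.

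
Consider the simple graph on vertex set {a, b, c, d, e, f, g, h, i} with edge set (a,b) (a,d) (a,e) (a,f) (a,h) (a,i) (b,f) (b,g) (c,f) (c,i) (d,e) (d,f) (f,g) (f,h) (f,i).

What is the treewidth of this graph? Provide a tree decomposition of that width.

The largest bag has 3 vertices, giving width 2; this decomposition certifies tw(G) ≤ 2. For the lower bound, the 3 vertices {a, d, e} are pairwise adjacent, and any tree decomposition puts a clique entirely inside one bag — forcing width ≥ 2. Therefore the treewidth is 2.

Treewidth 2.
Bags: B1 = {a, b, f}  B2 = {b, f, g}  B3 = {a, f, h}  B4 = {a, d, f}  B5 = {a, f, i}  B6 = {c, f, i}  B7 = {a, d, e}
Tree: B1–B2, B1–B3, B3–B4, B3–B5, B5–B6, B4–B7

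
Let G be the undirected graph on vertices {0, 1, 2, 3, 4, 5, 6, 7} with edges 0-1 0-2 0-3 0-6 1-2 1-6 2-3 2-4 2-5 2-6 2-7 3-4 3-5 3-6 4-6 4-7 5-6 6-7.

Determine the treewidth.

3

A width-3 tree decomposition is:
Bags: B1 = {2, 3, 5, 6}  B2 = {2, 3, 4, 6}  B3 = {0, 2, 3, 6}  B4 = {0, 1, 2, 6}  B5 = {2, 4, 6, 7}
Tree: B1–B2, B2–B3, B3–B4, B2–B5
The largest bag has 4 vertices, giving width 3; this decomposition certifies tw(G) ≤ 3. On the other hand G contains the 4-clique {0, 1, 2, 6}. A clique must lie in a single bag of any decomposition, so no decomposition can have width below 3. Hence tw(G) = 3 exactly.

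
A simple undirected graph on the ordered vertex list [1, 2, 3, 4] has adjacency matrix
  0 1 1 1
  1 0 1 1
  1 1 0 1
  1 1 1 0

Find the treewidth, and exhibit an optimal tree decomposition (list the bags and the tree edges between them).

Treewidth 3.
Bags: B1 = {1, 2, 3, 4}
Tree: (single bag)

With just one bag of size 4, the width is 4 − 1 = 3, so tw(G) ≤ 3. For the lower bound, the 4 vertices {1, 2, 3, 4} are pairwise adjacent, and any tree decomposition puts a clique entirely inside one bag — forcing width ≥ 3. Therefore the treewidth is 3.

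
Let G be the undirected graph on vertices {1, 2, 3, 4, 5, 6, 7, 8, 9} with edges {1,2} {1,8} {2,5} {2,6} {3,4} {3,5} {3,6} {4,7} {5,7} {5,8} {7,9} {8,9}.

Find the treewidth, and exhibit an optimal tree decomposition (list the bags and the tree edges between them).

Treewidth 3.
Bags: B1 = {1, 2, 3, 6}  B2 = {1, 2, 3, 5}  B3 = {1, 3, 5, 8}  B4 = {3, 4, 5, 8}  B5 = {4, 5, 7, 8}  B6 = {4, 7, 8, 9}
Tree: B1–B2, B2–B3, B3–B4, B4–B5, B5–B6

Every bag has size at most 4, so the width is 4 − 1 = 3 and tw(G) ≤ 3. For the lower bound: the 4 vertex sets {1,2,6}, {3}, {5}, {4,7,8,9} are disjoint, each induces a connected subgraph, and every pair is joined by at least one edge of G. Contracting each set to a single vertex therefore yields K_{4} as a minor, and since treewidth is minor-monotone, tw(G) ≥ tw(K_{4}) = 3. Hence tw(G) = 3 exactly.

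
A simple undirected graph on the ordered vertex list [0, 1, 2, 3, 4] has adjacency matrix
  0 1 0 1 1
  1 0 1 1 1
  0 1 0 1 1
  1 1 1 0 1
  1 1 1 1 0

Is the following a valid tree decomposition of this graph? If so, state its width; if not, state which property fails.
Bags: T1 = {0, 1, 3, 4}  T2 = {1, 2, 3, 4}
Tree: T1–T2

Vertex coverage: the bags together contain {0, 1, 2, 3, 4}, the full vertex set. Edge coverage: each edge of G has both endpoints in at least one bag. Running intersection: for every vertex, the bags containing it form a connected subtree. All three properties hold, so this is a valid tree decomposition of width max|bag| − 1 = 3, and hence tw(G) ≤ 3.

Yes; width 3.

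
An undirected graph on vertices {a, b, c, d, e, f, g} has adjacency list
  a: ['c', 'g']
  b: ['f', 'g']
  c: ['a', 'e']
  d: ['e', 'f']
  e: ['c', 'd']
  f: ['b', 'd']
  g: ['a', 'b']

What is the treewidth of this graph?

2

A width-2 tree decomposition is:
Bags: B1 = {c, d, e}  B2 = {c, d, f}  B3 = {b, c, f}  B4 = {b, c, g}  B5 = {a, c, g}
Tree: B1–B2, B2–B3, B3–B4, B4–B5
The largest bag has 3 vertices, giving width 2; this decomposition certifies tw(G) ≤ 2. The edges c–e–d–f–b–g–a–c form a cycle, so G is not a tree and its treewidth is at least 2. Combining the bounds, tw(G) = 2.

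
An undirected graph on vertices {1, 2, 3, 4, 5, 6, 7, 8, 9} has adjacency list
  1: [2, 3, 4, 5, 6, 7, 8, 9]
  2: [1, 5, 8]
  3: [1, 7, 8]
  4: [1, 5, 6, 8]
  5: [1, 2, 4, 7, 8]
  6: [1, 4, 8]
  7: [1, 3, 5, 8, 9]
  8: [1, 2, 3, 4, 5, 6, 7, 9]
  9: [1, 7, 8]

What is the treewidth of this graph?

3

A width-3 tree decomposition is:
Bags: B1 = {1, 5, 7, 8}  B2 = {1, 4, 5, 8}  B3 = {1, 3, 7, 8}  B4 = {1, 4, 6, 8}  B5 = {1, 7, 8, 9}  B6 = {1, 2, 5, 8}
Tree: B1–B2, B1–B3, B2–B4, B3–B5, B1–B6
Each bag holds 4 vertices, so the decomposition has width 3, which upper-bounds the treewidth. Conversely, {1, 7, 8, 9} is a clique of size 4, and the vertices of any clique must share a bag in every tree decomposition; so some bag has ≥ 4 vertices and tw(G) ≥ 3. The upper and lower bounds meet at 3, so that is the treewidth.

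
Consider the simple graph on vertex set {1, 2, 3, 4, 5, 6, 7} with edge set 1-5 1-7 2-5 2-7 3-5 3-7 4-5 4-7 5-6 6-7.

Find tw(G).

A width-2 tree decomposition is:
Bags: B1 = {5, 6, 7}  B2 = {1, 5, 7}  B3 = {2, 5, 7}  B4 = {3, 5, 7}  B5 = {4, 5, 7}
Tree: B1–B2, B2–B3, B3–B4, B4–B5
The largest bag has 3 vertices, giving width 2; this decomposition certifies tw(G) ≤ 2. The edges 7–6–5–1–7 form a cycle, so G is not a tree and its treewidth is at least 2. Therefore the treewidth is 2.

2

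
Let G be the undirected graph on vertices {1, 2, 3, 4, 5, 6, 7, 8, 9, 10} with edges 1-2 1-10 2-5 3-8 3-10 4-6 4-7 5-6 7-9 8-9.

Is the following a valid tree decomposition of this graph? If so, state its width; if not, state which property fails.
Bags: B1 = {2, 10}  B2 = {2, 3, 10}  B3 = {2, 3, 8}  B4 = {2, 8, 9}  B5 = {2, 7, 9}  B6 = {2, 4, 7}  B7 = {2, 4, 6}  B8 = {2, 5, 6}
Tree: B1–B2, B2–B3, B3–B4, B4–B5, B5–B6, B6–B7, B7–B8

A tree decomposition must satisfy three properties: every vertex lies in some bag; for every edge, both endpoints lie together in some bag; and for every vertex, the bags containing it form a connected subtree. Here vertex 1 appears in no bag, so the decomposition is invalid.

No — vertex 1 appears in no bag.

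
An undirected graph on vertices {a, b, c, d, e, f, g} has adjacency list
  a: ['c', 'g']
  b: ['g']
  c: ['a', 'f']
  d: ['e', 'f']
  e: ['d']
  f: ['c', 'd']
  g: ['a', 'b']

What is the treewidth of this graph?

A width-1 tree decomposition is:
Bags: B1 = {d, e}  B2 = {d, f}  B3 = {c, f}  B4 = {a, c}  B5 = {a, g}  B6 = {b, g}
Tree: B1–B2, B2–B3, B3–B4, B4–B5, B5–B6
The largest bag has 2 vertices, giving width 1; this decomposition certifies tw(G) ≤ 1. Any graph with an edge has treewidth ≥ 1, and G has the edge e–d. Combining the bounds, tw(G) = 1.

1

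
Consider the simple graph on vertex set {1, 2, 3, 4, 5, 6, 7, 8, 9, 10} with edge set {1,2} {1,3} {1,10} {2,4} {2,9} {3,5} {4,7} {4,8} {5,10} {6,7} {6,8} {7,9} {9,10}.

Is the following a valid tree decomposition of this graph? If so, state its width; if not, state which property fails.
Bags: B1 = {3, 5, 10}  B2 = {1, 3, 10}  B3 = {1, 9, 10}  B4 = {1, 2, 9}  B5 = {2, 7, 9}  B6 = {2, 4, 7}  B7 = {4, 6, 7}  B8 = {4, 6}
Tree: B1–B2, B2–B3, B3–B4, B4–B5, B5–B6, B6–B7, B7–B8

No — vertex 8 appears in no bag.

A tree decomposition must satisfy three properties: every vertex lies in some bag; for every edge, both endpoints lie together in some bag; and for every vertex, the bags containing it form a connected subtree. Here vertex 8 appears in no bag, so the decomposition is invalid.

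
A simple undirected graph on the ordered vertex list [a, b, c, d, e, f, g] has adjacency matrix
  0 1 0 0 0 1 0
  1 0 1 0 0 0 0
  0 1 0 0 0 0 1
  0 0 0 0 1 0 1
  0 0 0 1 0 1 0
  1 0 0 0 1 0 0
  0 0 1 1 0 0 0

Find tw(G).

2

A width-2 tree decomposition is:
Bags: B1 = {b, c, g}  B2 = {a, b, g}  B3 = {a, f, g}  B4 = {e, f, g}  B5 = {d, e, g}
Tree: B1–B2, B2–B3, B3–B4, B4–B5
Each bag holds 3 vertices, so the decomposition has width 2, which upper-bounds the treewidth. The edges g–c–b–a–f–e–d–g form a cycle, so G is not a tree and its treewidth is at least 2. The upper and lower bounds meet at 2, so that is the treewidth.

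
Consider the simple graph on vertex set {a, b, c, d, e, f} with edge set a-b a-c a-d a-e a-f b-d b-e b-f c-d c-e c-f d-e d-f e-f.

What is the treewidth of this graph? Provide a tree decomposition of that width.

Treewidth 4.
One such decomposition:
Bags: B1 = {a, b, d, e, f}  B2 = {a, c, d, e, f}
Tree: B1–B2

Every bag has size at most 5, so the width is 5 − 1 = 4 and tw(G) ≤ 4. On the other hand G contains the 5-clique {a, c, d, e, f}. A clique must lie in a single bag of any decomposition, so no decomposition can have width below 4. Combining the bounds, tw(G) = 4.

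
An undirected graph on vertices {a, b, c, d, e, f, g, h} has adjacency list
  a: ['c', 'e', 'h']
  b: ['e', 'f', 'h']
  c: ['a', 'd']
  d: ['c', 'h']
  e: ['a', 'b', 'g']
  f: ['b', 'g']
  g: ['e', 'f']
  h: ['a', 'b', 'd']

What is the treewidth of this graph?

2

A width-2 tree decomposition is:
Bags: B1 = {b, f, g}  B2 = {b, e, g}  B3 = {b, e, h}  B4 = {a, e, h}  B5 = {a, d, h}  B6 = {a, c, d}
Tree: B1–B2, B2–B3, B3–B4, B4–B5, B5–B6
Every bag has size at most 3, so the width is 3 − 1 = 2 and tw(G) ≤ 2. For the lower bound, G contains the cycle f–g–e–b–f, so G is not a forest; only forests have treewidth ≤ 1, hence tw(G) ≥ 2. The upper and lower bounds meet at 2, so that is the treewidth.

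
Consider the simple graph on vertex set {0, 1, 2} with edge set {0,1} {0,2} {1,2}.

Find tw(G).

A width-2 tree decomposition is:
Bags: B1 = {0, 1, 2}
Tree: (single bag)
With just one bag of size 3, the width is 3 − 1 = 2, so tw(G) ≤ 2. On the other hand G contains the 3-clique {0, 1, 2}. A clique must lie in a single bag of any decomposition, so no decomposition can have width below 2. The upper and lower bounds meet at 2, so that is the treewidth.

2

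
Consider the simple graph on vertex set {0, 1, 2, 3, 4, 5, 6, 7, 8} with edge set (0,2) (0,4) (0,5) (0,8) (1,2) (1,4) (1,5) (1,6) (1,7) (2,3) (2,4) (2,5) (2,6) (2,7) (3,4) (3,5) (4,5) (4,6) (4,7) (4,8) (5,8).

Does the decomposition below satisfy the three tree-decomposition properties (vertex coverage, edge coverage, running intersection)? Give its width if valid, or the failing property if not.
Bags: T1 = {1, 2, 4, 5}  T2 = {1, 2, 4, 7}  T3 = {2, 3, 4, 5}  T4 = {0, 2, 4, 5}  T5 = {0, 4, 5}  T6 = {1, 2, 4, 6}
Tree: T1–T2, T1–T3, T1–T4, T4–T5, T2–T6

No — vertex 8 appears in no bag.

A tree decomposition must satisfy three properties: every vertex lies in some bag; for every edge, both endpoints lie together in some bag; and for every vertex, the bags containing it form a connected subtree. Here vertex 8 appears in no bag, so the decomposition is invalid.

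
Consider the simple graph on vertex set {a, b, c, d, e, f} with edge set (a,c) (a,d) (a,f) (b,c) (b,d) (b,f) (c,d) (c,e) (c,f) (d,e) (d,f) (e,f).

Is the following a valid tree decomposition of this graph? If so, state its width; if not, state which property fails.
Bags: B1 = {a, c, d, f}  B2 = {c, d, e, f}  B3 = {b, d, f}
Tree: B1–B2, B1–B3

A tree decomposition must satisfy three properties: every vertex lies in some bag; for every edge, both endpoints lie together in some bag; and for every vertex, the bags containing it form a connected subtree. Here edge (c,b) lies in no bag, so the decomposition is invalid.

No — edge (c,b) lies in no bag.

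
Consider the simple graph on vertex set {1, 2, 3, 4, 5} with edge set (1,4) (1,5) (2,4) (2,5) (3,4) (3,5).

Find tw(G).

2

A width-2 tree decomposition is:
Bags: B1 = {1, 4, 5}  B2 = {2, 4, 5}  B3 = {3, 4, 5}
Tree: B1–B2, B2–B3
The largest bag has 3 vertices, giving width 2; this decomposition certifies tw(G) ≤ 2. Since 4–1–5–2–4 is a cycle in G, G is not acyclic. Forests are exactly the graphs of treewidth ≤ 1, so tw(G) ≥ 2. Combining the bounds, tw(G) = 2.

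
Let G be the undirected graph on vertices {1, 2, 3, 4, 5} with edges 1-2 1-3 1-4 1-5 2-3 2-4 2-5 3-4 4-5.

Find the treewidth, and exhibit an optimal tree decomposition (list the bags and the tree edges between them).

Treewidth 3.
Bags: B1 = {1, 2, 4, 5}  B2 = {1, 2, 3, 4}
Tree: B1–B2

Every bag has size at most 4, so the width is 4 − 1 = 3 and tw(G) ≤ 3. For the lower bound, the 4 vertices {1, 2, 3, 4} are pairwise adjacent, and any tree decomposition puts a clique entirely inside one bag — forcing width ≥ 3. Combining the bounds, tw(G) = 3.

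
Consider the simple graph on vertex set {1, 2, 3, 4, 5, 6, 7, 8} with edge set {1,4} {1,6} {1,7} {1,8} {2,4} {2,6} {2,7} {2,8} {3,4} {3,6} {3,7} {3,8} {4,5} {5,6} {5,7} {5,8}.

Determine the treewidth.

4

A width-4 tree decomposition is:
Bags: B1 = {1, 2, 3, 4, 5}  B2 = {1, 2, 3, 5, 6}  B3 = {1, 2, 3, 5, 8}  B4 = {1, 2, 3, 5, 7}
Tree: B1–B2, B2–B3, B3–B4
Each bag holds 5 vertices, so the decomposition has width 4, which upper-bounds the treewidth. For the lower bound: the 5 vertex sets {1,4}, {3,6}, {2,8}, {5}, {7} are disjoint, each induces a connected subgraph, and every pair is joined by at least one edge of G. Contracting each set to a single vertex therefore yields K_{5} as a minor, and since treewidth is minor-monotone, tw(G) ≥ tw(K_{5}) = 4. The upper and lower bounds meet at 4, so that is the treewidth.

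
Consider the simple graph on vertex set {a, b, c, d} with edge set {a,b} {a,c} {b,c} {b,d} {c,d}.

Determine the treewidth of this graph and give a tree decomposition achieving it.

Treewidth 2.
Bags: B1 = {a, b, c}  B2 = {b, c, d}
Tree: B1–B2

The largest bag has 3 vertices, giving width 2; this decomposition certifies tw(G) ≤ 2. Conversely, {b, c, d} is a clique of size 3, and the vertices of any clique must share a bag in every tree decomposition; so some bag has ≥ 3 vertices and tw(G) ≥ 2. Combining the bounds, tw(G) = 2.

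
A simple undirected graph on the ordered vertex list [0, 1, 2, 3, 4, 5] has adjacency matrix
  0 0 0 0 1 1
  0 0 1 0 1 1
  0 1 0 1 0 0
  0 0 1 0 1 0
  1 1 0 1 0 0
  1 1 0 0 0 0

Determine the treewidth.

2

A width-2 tree decomposition is:
Bags: B1 = {0, 4, 5}  B2 = {1, 4, 5}  B3 = {1, 3, 4}  B4 = {1, 2, 3}
Tree: B1–B2, B2–B3, B3–B4
The largest bag has 3 vertices, giving width 2; this decomposition certifies tw(G) ≤ 2. The edges 0–5–1–4–0 form a cycle, so G is not a tree and its treewidth is at least 2. Therefore the treewidth is 2.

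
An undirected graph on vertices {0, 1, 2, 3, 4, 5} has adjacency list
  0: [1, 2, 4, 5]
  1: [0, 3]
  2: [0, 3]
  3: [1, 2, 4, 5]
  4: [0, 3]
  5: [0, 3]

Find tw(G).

2

A width-2 tree decomposition is:
Bags: B1 = {0, 2, 3}  B2 = {0, 3, 5}  B3 = {0, 3, 4}  B4 = {0, 1, 3}
Tree: B1–B2, B2–B3, B3–B4
Each bag holds 3 vertices, so the decomposition has width 2, which upper-bounds the treewidth. The edges 0–2–3–5–0 form a cycle, so G is not a tree and its treewidth is at least 2. Hence tw(G) = 2 exactly.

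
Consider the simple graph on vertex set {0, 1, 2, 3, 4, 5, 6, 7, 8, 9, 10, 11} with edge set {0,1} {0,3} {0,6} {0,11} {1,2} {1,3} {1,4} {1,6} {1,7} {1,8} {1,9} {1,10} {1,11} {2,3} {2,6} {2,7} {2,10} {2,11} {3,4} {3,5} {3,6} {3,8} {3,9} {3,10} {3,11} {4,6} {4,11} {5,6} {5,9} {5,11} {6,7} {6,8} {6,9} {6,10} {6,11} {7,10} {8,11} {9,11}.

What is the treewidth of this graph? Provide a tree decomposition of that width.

Treewidth 4.
One optimal decomposition is:
Bags: B1 = {1, 2, 3, 6, 10}  B2 = {1, 2, 6, 7, 10}  B3 = {1, 2, 3, 6, 11}  B4 = {1, 3, 6, 9, 11}  B5 = {1, 3, 6, 8, 11}  B6 = {0, 1, 3, 6, 11}  B7 = {3, 5, 6, 9, 11}  B8 = {1, 3, 4, 6, 11}
Tree: B1–B2, B1–B3, B3–B4, B3–B5, B4–B6, B4–B7, B5–B8

The largest bag has 5 vertices, giving width 4; this decomposition certifies tw(G) ≤ 4. Conversely, {1, 2, 3, 6, 10} is a clique of size 5, and the vertices of any clique must share a bag in every tree decomposition; so some bag has ≥ 5 vertices and tw(G) ≥ 4. Combining the bounds, tw(G) = 4.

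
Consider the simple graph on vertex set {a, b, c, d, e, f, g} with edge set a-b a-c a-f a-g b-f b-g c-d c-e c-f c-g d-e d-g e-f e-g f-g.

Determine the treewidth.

A width-3 tree decomposition is:
Bags: B1 = {c, e, f, g}  B2 = {a, c, f, g}  B3 = {a, b, f, g}  B4 = {c, d, e, g}
Tree: B1–B2, B2–B3, B1–B4
Each bag holds 4 vertices, so the decomposition has width 3, which upper-bounds the treewidth. On the other hand G contains the 4-clique {c, d, e, g}. A clique must lie in a single bag of any decomposition, so no decomposition can have width below 3. Hence tw(G) = 3 exactly.

3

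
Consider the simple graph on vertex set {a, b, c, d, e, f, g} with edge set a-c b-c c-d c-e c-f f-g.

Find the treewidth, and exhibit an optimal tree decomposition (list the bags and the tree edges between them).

Treewidth 1.
One such decomposition:
Bags: B1 = {c, f}  B2 = {a, c}  B3 = {b, c}  B4 = {f, g}  B5 = {c, e}  B6 = {c, d}
Tree: B1–B2, B1–B3, B1–B4, B3–B5, B2–B6

Every bag has size at most 2, so the width is 2 − 1 = 1 and tw(G) ≤ 1. Any graph with an edge has treewidth ≥ 1, and G has the edge c–f. Hence tw(G) = 1 exactly.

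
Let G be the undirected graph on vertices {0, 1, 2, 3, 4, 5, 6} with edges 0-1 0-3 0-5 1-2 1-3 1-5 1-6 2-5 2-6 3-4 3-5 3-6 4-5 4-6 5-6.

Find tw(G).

3

A width-3 tree decomposition is:
Bags: B1 = {1, 2, 5, 6}  B2 = {1, 3, 5, 6}  B3 = {0, 1, 3, 5}  B4 = {3, 4, 5, 6}
Tree: B1–B2, B2–B3, B2–B4
Every bag has size at most 4, so the width is 4 − 1 = 3 and tw(G) ≤ 3. For the lower bound, the 4 vertices {1, 2, 5, 6} are pairwise adjacent, and any tree decomposition puts a clique entirely inside one bag — forcing width ≥ 3. Hence tw(G) = 3 exactly.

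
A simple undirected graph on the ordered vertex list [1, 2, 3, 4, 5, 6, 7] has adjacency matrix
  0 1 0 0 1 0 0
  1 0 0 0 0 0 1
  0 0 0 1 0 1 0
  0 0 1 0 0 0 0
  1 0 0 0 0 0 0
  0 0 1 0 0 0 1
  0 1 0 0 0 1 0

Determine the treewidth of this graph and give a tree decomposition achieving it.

Every bag has size at most 2, so the width is 2 − 1 = 1 and tw(G) ≤ 1. Since G has at least one edge (e.g. 4–3), it is not an edgeless graph, so tw(G) ≥ 1. Hence tw(G) = 1 exactly.

Treewidth 1.
Bags: B1 = {3, 4}  B2 = {3, 6}  B3 = {6, 7}  B4 = {2, 7}  B5 = {1, 2}  B6 = {1, 5}
Tree: B1–B2, B2–B3, B3–B4, B4–B5, B5–B6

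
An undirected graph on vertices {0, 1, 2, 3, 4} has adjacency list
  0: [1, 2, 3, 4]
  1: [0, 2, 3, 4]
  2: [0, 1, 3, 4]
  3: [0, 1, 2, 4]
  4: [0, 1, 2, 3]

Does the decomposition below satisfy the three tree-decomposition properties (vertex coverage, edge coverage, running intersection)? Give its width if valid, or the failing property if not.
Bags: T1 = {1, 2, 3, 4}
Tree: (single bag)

No — vertex 0 appears in no bag.

A tree decomposition must satisfy three properties: every vertex lies in some bag; for every edge, both endpoints lie together in some bag; and for every vertex, the bags containing it form a connected subtree. Here vertex 0 appears in no bag, so the decomposition is invalid.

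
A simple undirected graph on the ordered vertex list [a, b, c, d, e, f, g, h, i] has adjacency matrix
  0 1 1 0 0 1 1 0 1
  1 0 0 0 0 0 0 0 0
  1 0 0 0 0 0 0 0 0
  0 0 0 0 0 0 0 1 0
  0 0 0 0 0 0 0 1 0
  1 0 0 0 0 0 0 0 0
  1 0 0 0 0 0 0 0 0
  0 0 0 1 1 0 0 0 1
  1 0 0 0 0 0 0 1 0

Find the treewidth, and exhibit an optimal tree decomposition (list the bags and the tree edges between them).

Treewidth 1.
One optimal decomposition is:
Bags: B1 = {e, h}  B2 = {h, i}  B3 = {a, i}  B4 = {a, c}  B5 = {a, b}  B6 = {a, g}  B7 = {d, h}  B8 = {a, f}
Tree: B1–B2, B2–B3, B3–B4, B3–B5, B4–B6, B1–B7, B3–B8

The largest bag has 2 vertices, giving width 1; this decomposition certifies tw(G) ≤ 1. G has an edge, so its treewidth is at least 1. The upper and lower bounds meet at 1, so that is the treewidth.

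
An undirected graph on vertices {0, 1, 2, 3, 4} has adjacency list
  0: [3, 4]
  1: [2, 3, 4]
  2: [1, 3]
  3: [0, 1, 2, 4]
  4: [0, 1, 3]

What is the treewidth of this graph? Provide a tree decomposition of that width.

Treewidth 2.
One optimal decomposition is:
Bags: B1 = {1, 3, 4}  B2 = {1, 2, 3}  B3 = {0, 3, 4}
Tree: B1–B2, B1–B3

The largest bag has 3 vertices, giving width 2; this decomposition certifies tw(G) ≤ 2. On the other hand G contains the 3-clique {0, 3, 4}. A clique must lie in a single bag of any decomposition, so no decomposition can have width below 2. Combining the bounds, tw(G) = 2.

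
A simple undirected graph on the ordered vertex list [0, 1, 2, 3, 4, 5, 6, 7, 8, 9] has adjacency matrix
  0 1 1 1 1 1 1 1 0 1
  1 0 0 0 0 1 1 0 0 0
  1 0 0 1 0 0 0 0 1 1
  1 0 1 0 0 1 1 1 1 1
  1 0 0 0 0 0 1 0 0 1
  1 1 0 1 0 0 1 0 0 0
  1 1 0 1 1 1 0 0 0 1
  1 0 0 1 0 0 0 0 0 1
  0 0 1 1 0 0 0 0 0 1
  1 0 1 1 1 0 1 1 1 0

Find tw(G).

A width-3 tree decomposition is:
Bags: B1 = {0, 3, 6, 9}  B2 = {0, 3, 5, 6}  B3 = {0, 1, 5, 6}  B4 = {0, 2, 3, 9}  B5 = {0, 4, 6, 9}  B6 = {2, 3, 8, 9}  B7 = {0, 3, 7, 9}
Tree: B1–B2, B2–B3, B1–B4, B1–B5, B4–B6, B4–B7
Each bag holds 4 vertices, so the decomposition has width 3, which upper-bounds the treewidth. For the lower bound, the 4 vertices {0, 1, 5, 6} are pairwise adjacent, and any tree decomposition puts a clique entirely inside one bag — forcing width ≥ 3. Hence tw(G) = 3 exactly.

3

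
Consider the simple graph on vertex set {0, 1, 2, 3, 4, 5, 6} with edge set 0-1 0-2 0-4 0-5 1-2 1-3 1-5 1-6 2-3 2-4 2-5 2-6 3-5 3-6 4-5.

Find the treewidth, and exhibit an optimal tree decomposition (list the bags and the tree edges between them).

Treewidth 3.
Bags: B1 = {1, 2, 3, 5}  B2 = {0, 1, 2, 5}  B3 = {1, 2, 3, 6}  B4 = {0, 2, 4, 5}
Tree: B1–B2, B1–B3, B2–B4

The largest bag has 4 vertices, giving width 3; this decomposition certifies tw(G) ≤ 3. On the other hand G contains the 4-clique {0, 1, 2, 5}. A clique must lie in a single bag of any decomposition, so no decomposition can have width below 3. The upper and lower bounds meet at 3, so that is the treewidth.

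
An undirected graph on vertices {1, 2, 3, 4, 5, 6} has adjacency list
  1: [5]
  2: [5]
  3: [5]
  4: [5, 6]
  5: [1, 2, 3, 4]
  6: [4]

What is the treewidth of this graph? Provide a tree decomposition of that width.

Each bag holds 2 vertices, so the decomposition has width 1, which upper-bounds the treewidth. G has an edge, so its treewidth is at least 1. The upper and lower bounds meet at 1, so that is the treewidth.

Treewidth 1.
Bags: B1 = {3, 5}  B2 = {4, 5}  B3 = {2, 5}  B4 = {4, 6}  B5 = {1, 5}
Tree: B1–B2, B2–B3, B2–B4, B2–B5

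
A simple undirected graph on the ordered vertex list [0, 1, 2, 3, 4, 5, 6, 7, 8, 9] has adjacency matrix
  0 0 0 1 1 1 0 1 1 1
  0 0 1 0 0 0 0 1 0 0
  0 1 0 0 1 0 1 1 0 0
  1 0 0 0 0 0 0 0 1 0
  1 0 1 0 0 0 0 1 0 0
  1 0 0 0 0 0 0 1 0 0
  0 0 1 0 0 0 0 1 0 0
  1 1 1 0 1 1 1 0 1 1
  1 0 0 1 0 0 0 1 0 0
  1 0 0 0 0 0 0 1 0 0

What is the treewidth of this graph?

2

A width-2 tree decomposition is:
Bags: B1 = {2, 4, 7}  B2 = {0, 4, 7}  B3 = {0, 7, 8}  B4 = {2, 6, 7}  B5 = {1, 2, 7}  B6 = {0, 5, 7}  B7 = {0, 3, 8}  B8 = {0, 7, 9}
Tree: B1–B2, B2–B3, B1–B4, B1–B5, B3–B6, B3–B7, B2–B8
Each bag holds 3 vertices, so the decomposition has width 2, which upper-bounds the treewidth. For the lower bound, the 3 vertices {0, 3, 8} are pairwise adjacent, and any tree decomposition puts a clique entirely inside one bag — forcing width ≥ 2. Therefore the treewidth is 2.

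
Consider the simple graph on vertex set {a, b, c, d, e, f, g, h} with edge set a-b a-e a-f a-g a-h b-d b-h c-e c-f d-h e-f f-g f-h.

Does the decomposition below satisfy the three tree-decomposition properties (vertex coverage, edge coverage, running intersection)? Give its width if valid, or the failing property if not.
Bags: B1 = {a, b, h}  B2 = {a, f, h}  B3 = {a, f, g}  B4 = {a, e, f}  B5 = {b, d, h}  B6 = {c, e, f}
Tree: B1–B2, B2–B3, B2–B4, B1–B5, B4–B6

Yes; width 2.

Checking the three conditions: (i) the bags cover all of {a, b, c, d, e, f, g, h}; (ii) for each edge, some bag contains both endpoints; (iii) the bags containing any fixed vertex form a subtree. All hold, so the decomposition is valid with width 3 − 1 = 2.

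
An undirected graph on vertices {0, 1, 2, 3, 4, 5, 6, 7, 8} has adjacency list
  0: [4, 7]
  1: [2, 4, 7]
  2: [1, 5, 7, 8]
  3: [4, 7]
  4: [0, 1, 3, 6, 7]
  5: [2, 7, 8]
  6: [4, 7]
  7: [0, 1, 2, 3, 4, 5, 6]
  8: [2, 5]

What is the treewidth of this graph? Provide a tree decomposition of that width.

The largest bag has 3 vertices, giving width 2; this decomposition certifies tw(G) ≤ 2. Conversely, {2, 5, 8} is a clique of size 3, and the vertices of any clique must share a bag in every tree decomposition; so some bag has ≥ 3 vertices and tw(G) ≥ 2. The upper and lower bounds meet at 2, so that is the treewidth.

Treewidth 2.
One such decomposition:
Bags: B1 = {1, 4, 7}  B2 = {4, 6, 7}  B3 = {1, 2, 7}  B4 = {0, 4, 7}  B5 = {2, 5, 7}  B6 = {3, 4, 7}  B7 = {2, 5, 8}
Tree: B1–B2, B1–B3, B2–B4, B3–B5, B1–B6, B5–B7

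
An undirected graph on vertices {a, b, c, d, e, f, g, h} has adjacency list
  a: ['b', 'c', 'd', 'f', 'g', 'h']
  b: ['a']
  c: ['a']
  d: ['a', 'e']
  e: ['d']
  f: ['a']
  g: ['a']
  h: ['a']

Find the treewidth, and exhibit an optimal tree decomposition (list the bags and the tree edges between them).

Treewidth 1.
One such decomposition:
Bags: B1 = {a, d}  B2 = {a, f}  B3 = {a, g}  B4 = {a, b}  B5 = {a, h}  B6 = {a, c}  B7 = {d, e}
Tree: B1–B2, B1–B3, B2–B4, B2–B5, B2–B6, B1–B7

The largest bag has 2 vertices, giving width 1; this decomposition certifies tw(G) ≤ 1. G has an edge, so its treewidth is at least 1. Therefore the treewidth is 1.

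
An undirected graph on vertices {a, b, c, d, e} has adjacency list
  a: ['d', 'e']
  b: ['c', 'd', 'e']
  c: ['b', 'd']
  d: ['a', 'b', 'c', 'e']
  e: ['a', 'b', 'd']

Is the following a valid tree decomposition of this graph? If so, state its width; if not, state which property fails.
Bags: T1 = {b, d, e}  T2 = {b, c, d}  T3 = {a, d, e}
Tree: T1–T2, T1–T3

Every vertex of G appears in some bag (union = {a, b, c, d, e}); every edge is covered by a bag; and for each vertex v the set of bags containing v is connected in the bag tree. The decomposition is therefore valid. The largest bag has 3 vertices, so the width is 2.

Yes; width 2.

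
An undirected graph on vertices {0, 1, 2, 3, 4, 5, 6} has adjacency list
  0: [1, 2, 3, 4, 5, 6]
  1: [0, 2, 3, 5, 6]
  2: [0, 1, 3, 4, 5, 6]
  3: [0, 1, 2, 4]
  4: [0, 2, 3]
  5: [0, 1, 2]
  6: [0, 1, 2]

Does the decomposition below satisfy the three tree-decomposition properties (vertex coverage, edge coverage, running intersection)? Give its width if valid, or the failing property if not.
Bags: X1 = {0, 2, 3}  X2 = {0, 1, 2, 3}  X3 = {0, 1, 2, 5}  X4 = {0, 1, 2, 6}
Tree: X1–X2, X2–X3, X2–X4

A tree decomposition must satisfy three properties: every vertex lies in some bag; for every edge, both endpoints lie together in some bag; and for every vertex, the bags containing it form a connected subtree. Here vertex 4 appears in no bag, so the decomposition is invalid.

No — vertex 4 appears in no bag.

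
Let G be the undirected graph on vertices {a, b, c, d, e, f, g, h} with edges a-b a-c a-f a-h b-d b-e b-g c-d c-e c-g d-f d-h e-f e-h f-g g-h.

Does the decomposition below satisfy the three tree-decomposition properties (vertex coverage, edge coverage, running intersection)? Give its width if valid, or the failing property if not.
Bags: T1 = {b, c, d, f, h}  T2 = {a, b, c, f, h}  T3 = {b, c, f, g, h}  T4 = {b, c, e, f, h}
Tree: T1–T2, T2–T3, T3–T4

Yes; width 4.

Vertex coverage: the bags together contain {a, b, c, d, e, f, g, h}, the full vertex set. Edge coverage: each edge of G has both endpoints in at least one bag. Running intersection: for every vertex, the bags containing it form a connected subtree. All three properties hold, so this is a valid tree decomposition of width max|bag| − 1 = 4, and hence tw(G) ≤ 4.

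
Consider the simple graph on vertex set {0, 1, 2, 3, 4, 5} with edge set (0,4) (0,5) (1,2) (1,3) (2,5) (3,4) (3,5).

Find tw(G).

2

A width-2 tree decomposition is:
Bags: B1 = {1, 2, 5}  B2 = {1, 3, 5}  B3 = {0, 3, 5}  B4 = {0, 3, 4}
Tree: B1–B2, B2–B3, B3–B4
Each bag holds 3 vertices, so the decomposition has width 2, which upper-bounds the treewidth. The edges 2–1–3–5–2 form a cycle, so G is not a tree and its treewidth is at least 2. Combining the bounds, tw(G) = 2.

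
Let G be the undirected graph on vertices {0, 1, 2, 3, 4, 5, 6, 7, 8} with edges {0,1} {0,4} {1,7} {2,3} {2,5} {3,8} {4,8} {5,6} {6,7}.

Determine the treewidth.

A width-2 tree decomposition is:
Bags: B1 = {3, 4, 8}  B2 = {2, 3, 4}  B3 = {2, 4, 5}  B4 = {4, 5, 6}  B5 = {4, 6, 7}  B6 = {1, 4, 7}  B7 = {0, 1, 4}
Tree: B1–B2, B2–B3, B3–B4, B4–B5, B5–B6, B6–B7
The largest bag has 3 vertices, giving width 2; this decomposition certifies tw(G) ≤ 2. The edges 4–8–3–2–5–6–7–1–0–4 form a cycle, so G is not a tree and its treewidth is at least 2. Therefore the treewidth is 2.

2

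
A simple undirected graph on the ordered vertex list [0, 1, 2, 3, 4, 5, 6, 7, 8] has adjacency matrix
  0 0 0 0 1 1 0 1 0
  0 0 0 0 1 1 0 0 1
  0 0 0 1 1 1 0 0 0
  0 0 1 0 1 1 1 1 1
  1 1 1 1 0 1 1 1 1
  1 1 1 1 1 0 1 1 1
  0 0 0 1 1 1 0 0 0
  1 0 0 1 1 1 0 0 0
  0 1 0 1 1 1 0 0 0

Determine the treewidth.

A width-3 tree decomposition is:
Bags: B1 = {2, 3, 4, 5}  B2 = {3, 4, 5, 8}  B3 = {3, 4, 5, 6}  B4 = {3, 4, 5, 7}  B5 = {1, 4, 5, 8}  B6 = {0, 4, 5, 7}
Tree: B1–B2, B2–B3, B3–B4, B2–B5, B4–B6
The largest bag has 4 vertices, giving width 3; this decomposition certifies tw(G) ≤ 3. On the other hand G contains the 4-clique {0, 4, 5, 7}. A clique must lie in a single bag of any decomposition, so no decomposition can have width below 3. Combining the bounds, tw(G) = 3.

3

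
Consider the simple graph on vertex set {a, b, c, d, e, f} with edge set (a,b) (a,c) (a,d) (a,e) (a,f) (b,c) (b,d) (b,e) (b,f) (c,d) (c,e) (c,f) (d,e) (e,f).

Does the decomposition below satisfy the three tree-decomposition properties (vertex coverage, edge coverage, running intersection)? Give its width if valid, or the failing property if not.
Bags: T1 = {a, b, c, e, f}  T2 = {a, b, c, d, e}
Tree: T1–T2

Vertex coverage: the bags together contain {a, b, c, d, e, f}, the full vertex set. Edge coverage: each edge of G has both endpoints in at least one bag. Running intersection: for every vertex, the bags containing it form a connected subtree. All three properties hold, so this is a valid tree decomposition of width max|bag| − 1 = 4, and hence tw(G) ≤ 4.

Yes; width 4.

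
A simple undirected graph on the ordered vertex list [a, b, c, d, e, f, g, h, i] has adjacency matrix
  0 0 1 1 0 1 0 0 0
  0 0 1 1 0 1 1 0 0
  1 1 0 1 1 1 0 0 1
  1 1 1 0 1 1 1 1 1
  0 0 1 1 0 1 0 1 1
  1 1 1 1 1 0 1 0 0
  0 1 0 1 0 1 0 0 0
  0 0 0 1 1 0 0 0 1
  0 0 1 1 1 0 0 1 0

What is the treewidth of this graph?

A width-3 tree decomposition is:
Bags: B1 = {c, d, e, i}  B2 = {c, d, e, f}  B3 = {d, e, h, i}  B4 = {b, c, d, f}  B5 = {b, d, f, g}  B6 = {a, c, d, f}
Tree: B1–B2, B1–B3, B2–B4, B4–B5, B2–B6
Every bag has size at most 4, so the width is 4 − 1 = 3 and tw(G) ≤ 3. On the other hand G contains the 4-clique {d, e, h, i}. A clique must lie in a single bag of any decomposition, so no decomposition can have width below 3. Hence tw(G) = 3 exactly.

3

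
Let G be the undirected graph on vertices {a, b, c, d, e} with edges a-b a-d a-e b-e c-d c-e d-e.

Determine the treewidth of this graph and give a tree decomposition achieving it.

Each bag holds 3 vertices, so the decomposition has width 2, which upper-bounds the treewidth. Conversely, {c, d, e} is a clique of size 3, and the vertices of any clique must share a bag in every tree decomposition; so some bag has ≥ 3 vertices and tw(G) ≥ 2. Therefore the treewidth is 2.

Treewidth 2.
Bags: B1 = {a, b, e}  B2 = {a, d, e}  B3 = {c, d, e}
Tree: B1–B2, B2–B3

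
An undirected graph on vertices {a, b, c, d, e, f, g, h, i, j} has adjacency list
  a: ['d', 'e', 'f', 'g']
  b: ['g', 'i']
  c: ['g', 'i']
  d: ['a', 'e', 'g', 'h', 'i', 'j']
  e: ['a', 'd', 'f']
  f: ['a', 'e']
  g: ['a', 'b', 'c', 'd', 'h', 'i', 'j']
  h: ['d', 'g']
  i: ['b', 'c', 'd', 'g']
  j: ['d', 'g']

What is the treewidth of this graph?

2

A width-2 tree decomposition is:
Bags: B1 = {a, d, g}  B2 = {d, g, i}  B3 = {d, g, h}  B4 = {c, g, i}  B5 = {a, d, e}  B6 = {d, g, j}  B7 = {a, e, f}  B8 = {b, g, i}
Tree: B1–B2, B2–B3, B2–B4, B1–B5, B3–B6, B5–B7, B2–B8
The largest bag has 3 vertices, giving width 2; this decomposition certifies tw(G) ≤ 2. For the lower bound, the 3 vertices {d, g, j} are pairwise adjacent, and any tree decomposition puts a clique entirely inside one bag — forcing width ≥ 2. Combining the bounds, tw(G) = 2.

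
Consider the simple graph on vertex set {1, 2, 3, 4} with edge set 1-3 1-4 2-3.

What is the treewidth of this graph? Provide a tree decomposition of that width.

The largest bag has 2 vertices, giving width 1; this decomposition certifies tw(G) ≤ 1. Any graph with an edge has treewidth ≥ 1, and G has the edge 1–4. Therefore the treewidth is 1.

Treewidth 1.
One such decomposition:
Bags: B1 = {1, 4}  B2 = {1, 3}  B3 = {2, 3}
Tree: B1–B2, B2–B3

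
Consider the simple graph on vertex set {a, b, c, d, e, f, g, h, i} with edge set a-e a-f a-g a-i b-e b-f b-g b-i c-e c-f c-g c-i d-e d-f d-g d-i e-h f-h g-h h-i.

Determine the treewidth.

A width-4 tree decomposition is:
Bags: B1 = {c, e, f, g, i}  B2 = {a, e, f, g, i}  B3 = {e, f, g, h, i}  B4 = {b, e, f, g, i}  B5 = {d, e, f, g, i}
Tree: B1–B2, B2–B3, B3–B4, B4–B5
Each bag holds 5 vertices, so the decomposition has width 4, which upper-bounds the treewidth. For the lower bound: the 5 vertex sets {c,i}, {a,g}, {e,h}, {f}, {b} are disjoint, each induces a connected subgraph, and every pair is joined by at least one edge of G. Contracting each set to a single vertex therefore yields K_{5} as a minor, and since treewidth is minor-monotone, tw(G) ≥ tw(K_{5}) = 4. Therefore the treewidth is 4.

4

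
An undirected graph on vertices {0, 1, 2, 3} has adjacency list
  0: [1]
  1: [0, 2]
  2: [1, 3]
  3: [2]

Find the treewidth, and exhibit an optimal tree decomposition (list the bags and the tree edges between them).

Every bag has size at most 2, so the width is 2 − 1 = 1 and tw(G) ≤ 1. Since G has at least one edge (e.g. 3–2), it is not an edgeless graph, so tw(G) ≥ 1. Therefore the treewidth is 1.

Treewidth 1.
One such decomposition:
Bags: B1 = {2, 3}  B2 = {1, 2}  B3 = {0, 1}
Tree: B1–B2, B2–B3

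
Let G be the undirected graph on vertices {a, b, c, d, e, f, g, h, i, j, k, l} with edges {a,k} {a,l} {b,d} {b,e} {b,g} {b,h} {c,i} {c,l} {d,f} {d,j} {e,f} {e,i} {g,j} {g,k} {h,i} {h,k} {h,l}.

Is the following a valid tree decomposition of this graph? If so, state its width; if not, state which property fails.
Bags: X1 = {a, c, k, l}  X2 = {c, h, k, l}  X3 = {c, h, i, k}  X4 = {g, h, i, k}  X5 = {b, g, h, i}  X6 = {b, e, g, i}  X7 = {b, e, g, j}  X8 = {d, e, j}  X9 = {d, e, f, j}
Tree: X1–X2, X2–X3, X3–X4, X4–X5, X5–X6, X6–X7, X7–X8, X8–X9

No — edge (b,d) lies in no bag.

A tree decomposition must satisfy three properties: every vertex lies in some bag; for every edge, both endpoints lie together in some bag; and for every vertex, the bags containing it form a connected subtree. Here edge (b,d) lies in no bag, so the decomposition is invalid.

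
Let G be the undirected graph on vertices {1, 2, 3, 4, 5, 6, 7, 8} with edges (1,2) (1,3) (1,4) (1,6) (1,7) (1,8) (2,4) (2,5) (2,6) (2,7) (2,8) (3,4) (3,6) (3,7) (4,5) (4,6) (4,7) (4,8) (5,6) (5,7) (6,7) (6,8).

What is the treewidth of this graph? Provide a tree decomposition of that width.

Treewidth 4.
Bags: B1 = {1, 2, 4, 6, 7}  B2 = {1, 3, 4, 6, 7}  B3 = {2, 4, 5, 6, 7}  B4 = {1, 2, 4, 6, 8}
Tree: B1–B2, B1–B3, B1–B4

Each bag holds 5 vertices, so the decomposition has width 4, which upper-bounds the treewidth. For the lower bound, the 5 vertices {1, 2, 4, 6, 8} are pairwise adjacent, and any tree decomposition puts a clique entirely inside one bag — forcing width ≥ 4. Combining the bounds, tw(G) = 4.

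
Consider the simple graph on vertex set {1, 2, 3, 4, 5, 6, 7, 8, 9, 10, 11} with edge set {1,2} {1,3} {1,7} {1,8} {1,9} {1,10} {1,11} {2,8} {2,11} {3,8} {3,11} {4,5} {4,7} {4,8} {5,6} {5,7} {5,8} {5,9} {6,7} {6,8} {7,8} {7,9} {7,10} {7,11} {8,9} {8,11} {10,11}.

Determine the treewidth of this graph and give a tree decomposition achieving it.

Every bag has size at most 4, so the width is 4 − 1 = 3 and tw(G) ≤ 3. Conversely, {1, 2, 8, 11} is a clique of size 4, and the vertices of any clique must share a bag in every tree decomposition; so some bag has ≥ 4 vertices and tw(G) ≥ 3. Combining the bounds, tw(G) = 3.

Treewidth 3.
Bags: B1 = {4, 5, 7, 8}  B2 = {5, 7, 8, 9}  B3 = {5, 6, 7, 8}  B4 = {1, 7, 8, 9}  B5 = {1, 7, 8, 11}  B6 = {1, 7, 10, 11}  B7 = {1, 3, 8, 11}  B8 = {1, 2, 8, 11}
Tree: B1–B2, B1–B3, B2–B4, B4–B5, B5–B6, B5–B7, B5–B8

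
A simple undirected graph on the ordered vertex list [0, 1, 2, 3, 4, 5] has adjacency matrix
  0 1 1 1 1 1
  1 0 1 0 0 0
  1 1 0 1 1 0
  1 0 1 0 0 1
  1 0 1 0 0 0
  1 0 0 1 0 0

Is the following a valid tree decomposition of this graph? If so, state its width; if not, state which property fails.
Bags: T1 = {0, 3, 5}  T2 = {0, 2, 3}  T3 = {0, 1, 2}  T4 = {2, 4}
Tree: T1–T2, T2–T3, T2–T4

A tree decomposition must satisfy three properties: every vertex lies in some bag; for every edge, both endpoints lie together in some bag; and for every vertex, the bags containing it form a connected subtree. Here edge (0,4) lies in no bag, so the decomposition is invalid.

No — edge (0,4) lies in no bag.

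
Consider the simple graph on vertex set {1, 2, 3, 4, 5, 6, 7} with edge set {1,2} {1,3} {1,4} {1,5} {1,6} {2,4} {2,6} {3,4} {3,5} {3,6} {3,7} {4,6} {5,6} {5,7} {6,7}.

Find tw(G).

3

A width-3 tree decomposition is:
Bags: B1 = {1, 3, 4, 6}  B2 = {1, 3, 5, 6}  B3 = {1, 2, 4, 6}  B4 = {3, 5, 6, 7}
Tree: B1–B2, B1–B3, B2–B4
The largest bag has 4 vertices, giving width 3; this decomposition certifies tw(G) ≤ 3. On the other hand G contains the 4-clique {1, 2, 4, 6}. A clique must lie in a single bag of any decomposition, so no decomposition can have width below 3. Hence tw(G) = 3 exactly.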